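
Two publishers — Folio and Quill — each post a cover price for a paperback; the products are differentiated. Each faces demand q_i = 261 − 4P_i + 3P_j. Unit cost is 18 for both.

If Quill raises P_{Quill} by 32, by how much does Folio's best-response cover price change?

Folio's profit: π = (P_{Folio} − 18)(261 − 4P_{Folio} + 3P_{Quill}).
∂π/∂P_{Folio} = 333 − 8P_{Folio} + 3P_{Quill} = 0 ⇒ P_{Folio} = 41.625 + 0.375P_{Quill}.
The reaction-function slope is 0.375, so a 32-unit rise in P_{Quill} moves P_{Folio} by 0.375 × 32 = 12. Folio's best response rises — the actions are strategic complements.

12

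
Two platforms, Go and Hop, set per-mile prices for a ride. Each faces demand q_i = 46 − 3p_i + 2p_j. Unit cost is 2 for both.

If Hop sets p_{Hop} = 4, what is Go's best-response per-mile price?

10

Go's profit: π = (p_{Go} − 2)(46 − 3p_{Go} + 2p_{Hop}).
∂π/∂p_{Go} = 52 − 6p_{Go} + 2p_{Hop} = 0 ⇒ p_{Go} = 26/3 + (1/3)p_{Hop}.
At p_{Hop} = 4: p_{Go} = 26/3 + (1/3)·4 = 10.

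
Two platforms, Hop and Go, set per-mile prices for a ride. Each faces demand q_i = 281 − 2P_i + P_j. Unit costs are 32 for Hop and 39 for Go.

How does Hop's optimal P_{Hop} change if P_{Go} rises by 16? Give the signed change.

4

Hop's profit: π = (P_{Hop} − 32)(281 − 2P_{Hop} + P_{Go}).
∂π/∂P_{Hop} = 345 − 4P_{Hop} + P_{Go} = 0 ⇒ P_{Hop} = 86.25 + 0.25P_{Go}.
The reaction-function slope is 0.25, so a 16-unit rise in P_{Go} moves P_{Hop} by 0.25 × 16 = 4. Hop's best response rises — the actions are strategic complements.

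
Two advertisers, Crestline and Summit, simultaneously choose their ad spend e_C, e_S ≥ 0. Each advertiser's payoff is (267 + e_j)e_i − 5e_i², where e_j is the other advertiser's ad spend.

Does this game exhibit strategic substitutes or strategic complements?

Crestline's payoff is (267 + e_S)e_C − 5e_C².
∂π/∂e_C = 267 + e_S − 10e_C = 0, so e_C = 26.7 + 0.1e_S.
The best-response slope de_C/de_S = 0.1 > 0: the reaction function is upward-sloping, so the choices are strategic complements.

strategic complements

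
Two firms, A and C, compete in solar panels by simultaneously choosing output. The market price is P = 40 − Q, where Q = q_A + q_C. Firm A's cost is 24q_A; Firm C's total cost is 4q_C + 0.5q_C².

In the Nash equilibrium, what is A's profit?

5.76

Firm A's profit: π = q_A(40 − (q_A + q_C)) − 24q_A.
∂π/∂q_A = 16 − 2q_A − q_C = 0, so q_A = 8 − 0.5q_C.
For C: ∂π/∂q_C = 36 − 3q_C − q_A = 0 ⇒ q_C = 12 − (1/3)q_A.
Solving the two reaction functions simultaneously: (1 − (−0.5)(−1/3))q_A = 8 − 0.5·12, so (5/6)q_A = 2 and q_A = 2.4.
Then q_C = 12 − (1/3)·2.4 = 11.2.
Price P = 40 − 13.6 = 26.4.
A's profit: (26.4 − 24)·2.4 = 5.76.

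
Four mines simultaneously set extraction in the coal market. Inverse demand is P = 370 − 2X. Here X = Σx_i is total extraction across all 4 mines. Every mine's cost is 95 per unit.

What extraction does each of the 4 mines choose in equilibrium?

A representative mine's profit is π_i = x_i(370 − 2X) − 95x_i, with X = x_i + Σ_{j≠i} x_j.
First-order condition: 275 − 4x_i − 2Σ_{j≠i} x_j = 0.
With identical mines, set every x_j = x: then 275 − 4x − 6x = 0, i.e. x = 275/10 = 27.5.

27.5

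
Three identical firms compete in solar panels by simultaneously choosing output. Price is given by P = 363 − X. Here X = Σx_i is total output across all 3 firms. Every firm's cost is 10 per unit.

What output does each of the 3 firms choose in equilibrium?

88.25

A representative firm's profit is π_i = x_i(363 − X) − 10x_i, with X = x_i + Σ_{j≠i} x_j.
First-order condition: 353 − 2x_i − Σ_{j≠i} x_j = 0.
In a symmetric equilibrium every firm chooses the same x, so Σ_{j≠i} x_j = 2x. The condition becomes 353 − 4x = 0, giving x = 353/4 = 88.25.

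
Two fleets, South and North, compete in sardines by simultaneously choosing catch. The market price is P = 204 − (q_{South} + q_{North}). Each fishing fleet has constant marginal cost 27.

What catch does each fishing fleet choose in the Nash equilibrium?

Fishing fleet South's profit: π = q_{South}(204 − (q_{South} + q_{North})) − 27q_{South}.
∂π/∂q_{South} = 177 − 2q_{South} − q_{North} = 0, so q_{South} = 88.5 − 0.5q_{North}.
Setting q_{South} = q_{North} in the reaction function: q_{South} = 88.5 − 0.5q_{South}, so q_{South} = 88.5 / 1.5 = 59.

59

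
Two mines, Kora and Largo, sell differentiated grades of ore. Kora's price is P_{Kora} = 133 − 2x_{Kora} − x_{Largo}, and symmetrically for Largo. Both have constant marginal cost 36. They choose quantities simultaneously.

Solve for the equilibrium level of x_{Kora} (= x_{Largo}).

19.4

Mine Kora's profit: π = x_{Kora}(133 − 2x_{Kora} − x_{Largo}) − 36x_{Kora}.
∂π/∂x_{Kora} = 97 − 4x_{Kora} − x_{Largo} = 0 ⇒ x_{Kora} = 24.25 − 0.25x_{Largo}.
Setting x_{Kora} = x_{Largo} in the reaction function: x_{Kora} = 24.25 − 0.25x_{Kora}, so x_{Kora} = 24.25 / 1.25 = 19.4.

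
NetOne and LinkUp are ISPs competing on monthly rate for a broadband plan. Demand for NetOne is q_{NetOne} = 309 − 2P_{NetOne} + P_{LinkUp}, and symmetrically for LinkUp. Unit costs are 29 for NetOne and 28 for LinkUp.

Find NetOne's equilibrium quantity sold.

NetOne's profit: π = (P_{NetOne} − 29)(309 − 2P_{NetOne} + P_{LinkUp}).
∂π/∂P_{NetOne} = 367 − 4P_{NetOne} + P_{LinkUp} = 0 ⇒ P_{NetOne} = 91.75 + 0.25P_{LinkUp}.
Similarly P_{LinkUp} = 91.25 + 0.25P_{NetOne}.
Plugging P_{LinkUp} into NetOne's best response: P_{NetOne} = 91.75 + 0.25(91.25 + 0.25P_{NetOne}) ⇒ 0.9375P_{NetOne} = 114.5625, so P_{NetOne} = 122.2.
Then P_{LinkUp} = 91.25 + 0.25·122.2 = 121.8.
q_{NetOne} = 309 − 2·122.2 + 121.8 = 186.4.

186.4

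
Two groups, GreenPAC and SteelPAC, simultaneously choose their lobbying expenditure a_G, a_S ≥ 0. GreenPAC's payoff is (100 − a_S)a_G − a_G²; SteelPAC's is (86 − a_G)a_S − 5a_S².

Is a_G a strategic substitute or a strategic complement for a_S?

strategic substitutes

Expanding GreenPAC's payoff: 100a_G − a_Sa_G − a_G².
∂π/∂a_G = 100 − a_S − 2a_G = 0, so a_G = 50 − 0.5a_S.
The best-response slope da_G/da_S = −0.5 < 0: the reaction function is downward-sloping, so the choices are strategic substitutes.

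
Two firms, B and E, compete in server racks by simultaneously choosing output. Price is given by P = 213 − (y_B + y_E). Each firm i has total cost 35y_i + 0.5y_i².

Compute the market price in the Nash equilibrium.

124

Firm B's profit: π = y_B(213 − (y_B + y_E)) − 35y_B − 0.5y_B².
∂π/∂y_B = 178 − 3y_B − y_E = 0, so y_B = 178/3 − (1/3)y_E.
By symmetry y_E = y_B; substituting into the reaction function, (4/3)y_B = 178/3 and y_B = 44.5.
Equilibrium price: P = 213 − 89 = 124.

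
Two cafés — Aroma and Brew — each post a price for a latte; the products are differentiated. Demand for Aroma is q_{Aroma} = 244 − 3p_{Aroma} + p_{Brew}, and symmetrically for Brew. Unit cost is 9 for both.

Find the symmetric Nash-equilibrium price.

54.2

Aroma's profit: π = (p_{Aroma} − 9)(244 − 3p_{Aroma} + p_{Brew}).
∂π/∂p_{Aroma} = 271 − 6p_{Aroma} + p_{Brew} = 0 ⇒ p_{Aroma} = 271/6 + (1/6)p_{Brew}.
Setting p_{Aroma} = p_{Brew} in the reaction function: p_{Aroma} = 271/6 + (1/6)p_{Aroma}, so p_{Aroma} = (271/6) / (5/6) = 54.2.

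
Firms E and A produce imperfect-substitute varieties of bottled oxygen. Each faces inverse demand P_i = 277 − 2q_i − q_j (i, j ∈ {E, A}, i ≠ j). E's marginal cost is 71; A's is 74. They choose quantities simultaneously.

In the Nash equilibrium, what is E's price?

Firm E's profit: π = q_E(277 − 2q_E − q_A) − 71q_E.
∂π/∂q_E = 206 − 4q_E − q_A = 0 ⇒ q_E = 51.5 − 0.25q_A.
Similarly q_A = 50.75 − 0.25q_E.
Plugging q_A into E's best response: q_E = 51.5 − 0.25(50.75 − 0.25q_E) ⇒ 0.9375q_E = 38.8125, so q_E = 41.4.
Then q_A = 50.75 − 0.25·41.4 = 40.4.
P_E = 277 − 2·41.4 − 40.4 = 153.8.

153.8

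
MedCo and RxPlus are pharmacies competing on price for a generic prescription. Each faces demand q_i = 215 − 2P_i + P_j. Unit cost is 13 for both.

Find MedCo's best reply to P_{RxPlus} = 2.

MedCo's profit: π = (P_{MedCo} − 13)(215 − 2P_{MedCo} + P_{RxPlus}).
∂π/∂P_{MedCo} = 241 − 4P_{MedCo} + P_{RxPlus} = 0 ⇒ P_{MedCo} = 60.25 + 0.25P_{RxPlus}.
At P_{RxPlus} = 2: P_{MedCo} = 60.25 + 0.25·2 = 60.75.

60.75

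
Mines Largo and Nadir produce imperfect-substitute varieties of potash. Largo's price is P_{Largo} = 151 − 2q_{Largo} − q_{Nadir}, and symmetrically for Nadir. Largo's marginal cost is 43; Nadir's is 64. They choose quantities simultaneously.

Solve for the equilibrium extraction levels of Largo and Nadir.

23, 16

Mine Largo's profit: π = q_{Largo}(151 − 2q_{Largo} − q_{Nadir}) − 43q_{Largo}.
∂π/∂q_{Largo} = 108 − 4q_{Largo} − q_{Nadir} = 0 ⇒ q_{Largo} = 27 − 0.25q_{Nadir}.
Similarly q_{Nadir} = 21.75 − 0.25q_{Largo}.
Substituting the second reaction function into the first: q_{Largo} = 27 − 0.25(21.75 − 0.25q_{Largo}), which gives 0.9375q_{Largo} = 21.5625 ⇒ q_{Largo} = 23.
Then q_{Nadir} = 21.75 − 0.25·23 = 16.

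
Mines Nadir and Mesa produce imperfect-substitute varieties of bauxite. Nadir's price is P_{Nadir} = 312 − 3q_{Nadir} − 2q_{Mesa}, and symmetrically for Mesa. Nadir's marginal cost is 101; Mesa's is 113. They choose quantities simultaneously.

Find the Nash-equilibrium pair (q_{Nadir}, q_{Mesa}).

27.125, 24.125

Mine Nadir's profit: π = q_{Nadir}(312 − 3q_{Nadir} − 2q_{Mesa}) − 101q_{Nadir}.
∂π/∂q_{Nadir} = 211 − 6q_{Nadir} − 2q_{Mesa} = 0 ⇒ q_{Nadir} = 211/6 − (1/3)q_{Mesa}.
Similarly q_{Mesa} = 199/6 − (1/3)q_{Nadir}.
Plugging q_{Mesa} into Nadir's best response: q_{Nadir} = 211/6 − (1/3)(199/6 − (1/3)q_{Nadir}) ⇒ (8/9)q_{Nadir} = 217/9, so q_{Nadir} = 27.125.
Then q_{Mesa} = 199/6 − (1/3)·27.125 = 24.125.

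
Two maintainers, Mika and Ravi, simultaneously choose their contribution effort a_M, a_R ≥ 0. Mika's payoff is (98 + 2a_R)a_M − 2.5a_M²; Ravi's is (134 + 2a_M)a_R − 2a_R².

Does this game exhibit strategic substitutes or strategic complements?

Expanding Mika's payoff: 98a_M + 2a_Ra_M − 2.5a_M².
∂π/∂a_M = 98 + 2a_R − 5a_M = 0, so a_M = 19.6 + 0.4a_R.
The best-response slope da_M/da_R = 0.4 > 0: the reaction function is upward-sloping, so the choices are strategic complements.

strategic complements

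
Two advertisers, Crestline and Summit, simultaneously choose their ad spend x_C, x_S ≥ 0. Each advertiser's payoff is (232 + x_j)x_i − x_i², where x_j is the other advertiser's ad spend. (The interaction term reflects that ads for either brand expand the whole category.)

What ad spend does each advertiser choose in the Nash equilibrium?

232

Crestline's payoff is (232 + x_S)x_C − x_C².
∂π/∂x_C = 232 + x_S − 2x_C = 0, so x_C = 116 + 0.5x_S.
Setting x_C = x_S in the reaction function: x_C = 116 + 0.5x_C, so x_C = 116 / 0.5 = 232.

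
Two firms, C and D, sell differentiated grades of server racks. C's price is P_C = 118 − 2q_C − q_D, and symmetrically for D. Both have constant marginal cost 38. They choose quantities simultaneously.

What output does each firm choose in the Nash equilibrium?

16

Firm C's profit: π = q_C(118 − 2q_C − q_D) − 38q_C.
∂π/∂q_C = 80 − 4q_C − q_D = 0 ⇒ q_C = 20 − 0.25q_D.
Setting q_C = q_D in the reaction function: q_C = 20 − 0.25q_C, so q_C = 20 / 1.25 = 16.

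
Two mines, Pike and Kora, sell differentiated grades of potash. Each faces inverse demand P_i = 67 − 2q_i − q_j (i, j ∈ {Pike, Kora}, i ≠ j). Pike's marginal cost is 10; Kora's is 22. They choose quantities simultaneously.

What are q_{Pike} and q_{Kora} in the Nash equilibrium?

Mine Pike's profit: π = q_{Pike}(67 − 2q_{Pike} − q_{Kora}) − 10q_{Pike}.
∂π/∂q_{Pike} = 57 − 4q_{Pike} − q_{Kora} = 0 ⇒ q_{Pike} = 14.25 − 0.25q_{Kora}.
Similarly q_{Kora} = 11.25 − 0.25q_{Pike}.
Solving the two reaction functions simultaneously: (1 − (−0.25)(−0.25))q_{Pike} = 14.25 − 0.25·11.25, so 0.9375q_{Pike} = 11.4375 and q_{Pike} = 12.2.
Then q_{Kora} = 11.25 − 0.25·12.2 = 8.2.

12.2, 8.2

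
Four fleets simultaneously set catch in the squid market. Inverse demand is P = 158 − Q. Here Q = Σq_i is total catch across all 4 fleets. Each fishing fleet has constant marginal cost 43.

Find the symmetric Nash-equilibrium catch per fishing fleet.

23

A representative fishing fleet's profit is π_i = q_i(158 − Q) − 43q_i, with Q = q_i + Σ_{j≠i} q_j.
First-order condition: 115 − 2q_i − Σ_{j≠i} q_j = 0.
With identical fishing fleets, set every q_j = q: then 115 − 2q − 3q = 0, i.e. q = 115/5 = 23.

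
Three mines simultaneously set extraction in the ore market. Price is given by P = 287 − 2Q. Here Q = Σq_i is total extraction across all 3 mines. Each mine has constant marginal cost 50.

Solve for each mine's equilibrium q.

29.625

A representative mine's profit is π_i = q_i(287 − 2Q) − 50q_i, with Q = q_i + Σ_{j≠i} q_j.
First-order condition: 237 − 4q_i − 2Σ_{j≠i} q_j = 0.
In a symmetric equilibrium every mine chooses the same q, so Σ_{j≠i} q_j = 2q. The condition becomes 237 − 8q = 0, giving q = 237/8 = 29.625.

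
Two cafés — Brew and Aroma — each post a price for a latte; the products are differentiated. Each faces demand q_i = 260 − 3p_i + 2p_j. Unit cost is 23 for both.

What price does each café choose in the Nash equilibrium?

Brew's profit: π = (p_{Brew} − 23)(260 − 3p_{Brew} + 2p_{Aroma}).
∂π/∂p_{Brew} = 329 − 6p_{Brew} + 2p_{Aroma} = 0 ⇒ p_{Brew} = 329/6 + (1/3)p_{Aroma}.
By symmetry p_{Aroma} = p_{Brew}; substituting into the reaction function, (2/3)p_{Brew} = 329/6 and p_{Brew} = 82.25.

82.25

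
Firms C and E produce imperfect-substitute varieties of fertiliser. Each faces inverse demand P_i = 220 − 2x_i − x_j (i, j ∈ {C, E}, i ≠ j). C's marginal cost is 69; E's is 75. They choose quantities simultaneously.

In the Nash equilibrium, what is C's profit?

1872.72

Firm C's profit: π = x_C(220 − 2x_C − x_E) − 69x_C.
∂π/∂x_C = 151 − 4x_C − x_E = 0 ⇒ x_C = 37.75 − 0.25x_E.
Similarly x_E = 36.25 − 0.25x_C.
Plugging x_E into C's best response: x_C = 37.75 − 0.25(36.25 − 0.25x_C) ⇒ 0.9375x_C = 28.6875, so x_C = 30.6.
Then x_E = 36.25 − 0.25·30.6 = 28.6.
P_C = 220 − 2·30.6 − 28.6 = 130.2.
Profit = (130.2 − 69)·30.6 = 1872.72.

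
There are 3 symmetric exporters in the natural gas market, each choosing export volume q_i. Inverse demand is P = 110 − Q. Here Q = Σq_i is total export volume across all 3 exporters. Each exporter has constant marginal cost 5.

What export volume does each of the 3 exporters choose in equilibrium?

A representative exporter's profit is π_i = q_i(110 − Q) − 5q_i, with Q = q_i + Σ_{j≠i} q_j.
First-order condition: 105 − 2q_i − Σ_{j≠i} q_j = 0.
With identical exporters, set every q_j = q: then 105 − 2q − 2q = 0, i.e. q = 105/4 = 26.25.

26.25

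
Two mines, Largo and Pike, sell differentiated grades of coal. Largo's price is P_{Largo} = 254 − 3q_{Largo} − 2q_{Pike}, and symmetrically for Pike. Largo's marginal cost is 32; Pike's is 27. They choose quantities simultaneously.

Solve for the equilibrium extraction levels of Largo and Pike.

27.4375, 28.6875

Mine Largo's profit: π = q_{Largo}(254 − 3q_{Largo} − 2q_{Pike}) − 32q_{Largo}.
∂π/∂q_{Largo} = 222 − 6q_{Largo} − 2q_{Pike} = 0 ⇒ q_{Largo} = 37 − (1/3)q_{Pike}.
Similarly q_{Pike} = 227/6 − (1/3)q_{Largo}.
Solving the two reaction functions simultaneously: (1 − (−1/3)(−1/3))q_{Largo} = 37 − (1/3)·(227/6), so (8/9)q_{Largo} = 439/18 and q_{Largo} = 27.4375.
Then q_{Pike} = 227/6 − (1/3)·27.4375 = 28.6875.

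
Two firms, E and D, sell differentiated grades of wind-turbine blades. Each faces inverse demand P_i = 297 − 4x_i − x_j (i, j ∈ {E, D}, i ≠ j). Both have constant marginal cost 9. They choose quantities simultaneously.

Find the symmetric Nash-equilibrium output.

Firm E's profit: π = x_E(297 − 4x_E − x_D) − 9x_E.
∂π/∂x_E = 288 − 8x_E − x_D = 0 ⇒ x_E = 36 − 0.125x_D.
Setting x_E = x_D in the reaction function: x_E = 36 − 0.125x_E, so x_E = 36 / 1.125 = 32.

32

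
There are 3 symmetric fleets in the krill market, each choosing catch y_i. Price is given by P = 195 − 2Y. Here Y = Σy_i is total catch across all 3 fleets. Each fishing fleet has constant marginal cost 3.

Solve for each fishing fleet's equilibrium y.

24

A representative fishing fleet's profit is π_i = y_i(195 − 2Y) − 3y_i, with Y = y_i + Σ_{j≠i} y_j.
First-order condition: 192 − 4y_i − 2Σ_{j≠i} y_j = 0.
Imposing symmetry (y_j = y for all j) turns Σ_{j≠i} y_j into 2y, so 192 = 8y and y = 24.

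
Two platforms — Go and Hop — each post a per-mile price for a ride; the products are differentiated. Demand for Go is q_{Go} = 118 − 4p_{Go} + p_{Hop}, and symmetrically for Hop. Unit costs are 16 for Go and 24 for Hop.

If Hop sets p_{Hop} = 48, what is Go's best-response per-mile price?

28.75

Go's profit: π = (p_{Go} − 16)(118 − 4p_{Go} + p_{Hop}).
∂π/∂p_{Go} = 182 − 8p_{Go} + p_{Hop} = 0 ⇒ p_{Go} = 22.75 + 0.125p_{Hop}.
At p_{Hop} = 48: p_{Go} = 22.75 + 0.125·48 = 28.75.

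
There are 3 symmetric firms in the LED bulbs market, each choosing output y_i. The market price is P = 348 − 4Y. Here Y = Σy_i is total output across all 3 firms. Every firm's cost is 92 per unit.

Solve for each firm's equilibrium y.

16

A representative firm's profit is π_i = y_i(348 − 4Y) − 92y_i, with Y = y_i + Σ_{j≠i} y_j.
First-order condition: 256 − 8y_i − 4Σ_{j≠i} y_j = 0.
In a symmetric equilibrium every firm chooses the same y, so Σ_{j≠i} y_j = 2y. The condition becomes 256 − 16y = 0, giving y = 256/16 = 16.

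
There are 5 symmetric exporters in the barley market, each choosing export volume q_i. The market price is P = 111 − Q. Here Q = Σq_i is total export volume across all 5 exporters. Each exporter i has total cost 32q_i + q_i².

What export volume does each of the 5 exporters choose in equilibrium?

9.875

A representative exporter's profit is π_i = q_i(111 − Q) − 32q_i − q_i², with Q = q_i + Σ_{j≠i} q_j.
First-order condition: 79 − 4q_i − Σ_{j≠i} q_j = 0.
In a symmetric equilibrium every exporter chooses the same q, so Σ_{j≠i} q_j = 4q. The condition becomes 79 − 8q = 0, giving q = 79/8 = 9.875.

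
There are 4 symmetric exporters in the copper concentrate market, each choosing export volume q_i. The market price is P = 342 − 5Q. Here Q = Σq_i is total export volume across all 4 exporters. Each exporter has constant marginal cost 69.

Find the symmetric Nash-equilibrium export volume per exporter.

A representative exporter's profit is π_i = q_i(342 − 5Q) − 69q_i, with Q = q_i + Σ_{j≠i} q_j.
First-order condition: 273 − 10q_i − 5Σ_{j≠i} q_j = 0.
Imposing symmetry (q_j = q for all j) turns Σ_{j≠i} q_j into 3q, so 273 = 25q and q = 10.92.

10.92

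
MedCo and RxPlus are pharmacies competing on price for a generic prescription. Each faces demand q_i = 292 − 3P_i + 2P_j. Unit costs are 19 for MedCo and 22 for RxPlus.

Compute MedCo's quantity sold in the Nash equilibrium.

206.4375

MedCo's profit: π = (P_{MedCo} − 19)(292 − 3P_{MedCo} + 2P_{RxPlus}).
∂π/∂P_{MedCo} = 349 − 6P_{MedCo} + 2P_{RxPlus} = 0 ⇒ P_{MedCo} = 349/6 + (1/3)P_{RxPlus}.
Similarly P_{RxPlus} = 179/3 + (1/3)P_{MedCo}.
Plugging P_{RxPlus} into MedCo's best response: P_{MedCo} = 349/6 + (1/3)(179/3 + (1/3)P_{MedCo}) ⇒ (8/9)P_{MedCo} = 1405/18, so P_{MedCo} = 87.8125.
Then P_{RxPlus} = 179/3 + (1/3)·87.8125 = 88.9375.
q_{MedCo} = 292 − 3·87.8125 + 2·88.9375 = 206.4375.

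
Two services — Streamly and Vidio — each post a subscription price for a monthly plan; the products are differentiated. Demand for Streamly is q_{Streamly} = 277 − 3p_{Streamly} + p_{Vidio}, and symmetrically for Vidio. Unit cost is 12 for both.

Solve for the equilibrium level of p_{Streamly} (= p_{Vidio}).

62.6

Streamly's profit: π = (p_{Streamly} − 12)(277 − 3p_{Streamly} + p_{Vidio}).
∂π/∂p_{Streamly} = 313 − 6p_{Streamly} + p_{Vidio} = 0 ⇒ p_{Streamly} = 313/6 + (1/6)p_{Vidio}.
Setting p_{Streamly} = p_{Vidio} in the reaction function: p_{Streamly} = 313/6 + (1/6)p_{Streamly}, so p_{Streamly} = (313/6) / (5/6) = 62.6.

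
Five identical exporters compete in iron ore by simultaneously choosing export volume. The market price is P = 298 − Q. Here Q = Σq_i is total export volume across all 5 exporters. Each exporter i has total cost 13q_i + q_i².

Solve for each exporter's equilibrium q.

35.625

A representative exporter's profit is π_i = q_i(298 − Q) − 13q_i − q_i², with Q = q_i + Σ_{j≠i} q_j.
First-order condition: 285 − 4q_i − Σ_{j≠i} q_j = 0.
With identical exporters, set every q_j = q: then 285 − 4q − 4q = 0, i.e. q = 285/8 = 35.625.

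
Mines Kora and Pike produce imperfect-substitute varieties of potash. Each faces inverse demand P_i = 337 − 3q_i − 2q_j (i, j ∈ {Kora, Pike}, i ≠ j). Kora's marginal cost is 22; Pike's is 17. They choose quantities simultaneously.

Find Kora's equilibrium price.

Mine Kora's profit: π = q_{Kora}(337 − 3q_{Kora} − 2q_{Pike}) − 22q_{Kora}.
∂π/∂q_{Kora} = 315 − 6q_{Kora} − 2q_{Pike} = 0 ⇒ q_{Kora} = 52.5 − (1/3)q_{Pike}.
Similarly q_{Pike} = 160/3 − (1/3)q_{Kora}.
Substituting the second reaction function into the first: q_{Kora} = 52.5 − (1/3)(160/3 − (1/3)q_{Kora}), which gives (8/9)q_{Kora} = 625/18 ⇒ q_{Kora} = 39.0625.
Then q_{Pike} = 160/3 − (1/3)·39.0625 = 40.3125.
P_{Kora} = 337 − 3·39.0625 − 2·40.3125 = 139.1875.

139.1875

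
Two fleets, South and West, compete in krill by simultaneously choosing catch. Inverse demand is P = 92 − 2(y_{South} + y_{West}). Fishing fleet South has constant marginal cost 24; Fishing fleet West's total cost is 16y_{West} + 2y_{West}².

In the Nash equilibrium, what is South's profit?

392

Fishing fleet South's profit: π = y_{South}(92 − 2(y_{South} + y_{West})) − 24y_{South}.
∂π/∂y_{South} = 68 − 4y_{South} − 2y_{West} = 0, so y_{South} = 17 − 0.5y_{West}.
For West: ∂π/∂y_{West} = 76 − 8y_{West} − 2y_{South} = 0 ⇒ y_{West} = 9.5 − 0.25y_{South}.
Plugging y_{West} into South's best response: y_{South} = 17 − 0.5(9.5 − 0.25y_{South}) ⇒ 0.875y_{South} = 12.25, so y_{South} = 14.
Then y_{West} = 9.5 − 0.25·14 = 6.
Price P = 92 − 2·20 = 52.
South's profit: (52 − 24)·14 = 392.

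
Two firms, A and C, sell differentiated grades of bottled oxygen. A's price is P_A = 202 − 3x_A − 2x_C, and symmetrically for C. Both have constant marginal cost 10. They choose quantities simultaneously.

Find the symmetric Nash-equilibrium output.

24

Firm A's profit: π = x_A(202 − 3x_A − 2x_C) − 10x_A.
∂π/∂x_A = 192 − 6x_A − 2x_C = 0 ⇒ x_A = 32 − (1/3)x_C.
The game is symmetric, so in equilibrium x_C = x_A: the reaction function gives (4/3)x_A = 32, hence x_A = 24.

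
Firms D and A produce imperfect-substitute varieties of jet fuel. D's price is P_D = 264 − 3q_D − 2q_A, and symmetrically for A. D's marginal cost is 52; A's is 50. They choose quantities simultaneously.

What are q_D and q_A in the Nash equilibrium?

26.375, 26.875

Firm D's profit: π = q_D(264 − 3q_D − 2q_A) − 52q_D.
∂π/∂q_D = 212 − 6q_D − 2q_A = 0 ⇒ q_D = 106/3 − (1/3)q_A.
Similarly q_A = 107/3 − (1/3)q_D.
Plugging q_A into D's best response: q_D = 106/3 − (1/3)(107/3 − (1/3)q_D) ⇒ (8/9)q_D = 211/9, so q_D = 26.375.
Then q_A = 107/3 − (1/3)·26.375 = 26.875.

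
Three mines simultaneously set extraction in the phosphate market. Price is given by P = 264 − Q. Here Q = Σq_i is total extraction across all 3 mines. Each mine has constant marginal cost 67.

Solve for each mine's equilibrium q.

A representative mine's profit is π_i = q_i(264 − Q) − 67q_i, with Q = q_i + Σ_{j≠i} q_j.
First-order condition: 197 − 2q_i − Σ_{j≠i} q_j = 0.
In a symmetric equilibrium every mine chooses the same q, so Σ_{j≠i} q_j = 2q. The condition becomes 197 − 4q = 0, giving q = 197/4 = 49.25.

49.25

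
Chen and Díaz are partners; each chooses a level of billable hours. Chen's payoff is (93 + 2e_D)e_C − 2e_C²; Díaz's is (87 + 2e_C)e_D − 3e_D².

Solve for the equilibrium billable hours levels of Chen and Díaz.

Expanding Chen's payoff: 93e_C + 2e_De_C − 2e_C².
∂π/∂e_C = 93 + 2e_D − 4e_C = 0, so e_C = 23.25 + 0.5e_D.
Likewise for Díaz: e_D = 14.5 + (1/3)e_C.
Plugging e_D into Chen's best response: e_C = 23.25 + 0.5(14.5 + (1/3)e_C) ⇒ (5/6)e_C = 30.5, so e_C = 36.6.
Then e_D = 14.5 + (1/3)·36.6 = 26.7.

36.6, 26.7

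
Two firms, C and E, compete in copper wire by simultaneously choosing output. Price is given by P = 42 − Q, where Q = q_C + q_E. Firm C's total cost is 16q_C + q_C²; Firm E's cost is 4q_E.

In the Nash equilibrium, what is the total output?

Firm C's profit: π = q_C(42 − (q_C + q_E)) − 16q_C − q_C².
∂π/∂q_C = 26 − 4q_C − q_E = 0, so q_C = 6.5 − 0.25q_E.
For E: ∂π/∂q_E = 38 − 2q_E − q_C = 0 ⇒ q_E = 19 − 0.5q_C.
Solving the two reaction functions simultaneously: (1 − (−0.25)(−0.5))q_C = 6.5 − 0.25·19, so 0.875q_C = 1.75 and q_C = 2.
Then q_E = 19 − 0.5·2 = 18.
Total output: 2 + 18 = 20.

20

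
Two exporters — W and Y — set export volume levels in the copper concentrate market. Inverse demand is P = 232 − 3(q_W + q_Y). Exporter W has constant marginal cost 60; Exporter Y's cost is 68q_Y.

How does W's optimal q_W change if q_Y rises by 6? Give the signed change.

Exporter W's profit: π = q_W(232 − 3(q_W + q_Y)) − 60q_W.
∂π/∂q_W = 172 − 6q_W − 3q_Y = 0, so q_W = 86/3 − 0.5q_Y.
The reaction-function slope is −0.5, so a 6-unit rise in q_Y moves q_W by −0.5 × 6 = −3. W's best response falls — the actions are strategic substitutes.

-3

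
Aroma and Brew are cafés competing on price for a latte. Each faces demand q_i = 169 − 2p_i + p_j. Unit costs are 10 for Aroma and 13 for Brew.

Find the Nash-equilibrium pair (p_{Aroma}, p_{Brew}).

Aroma's profit: π = (p_{Aroma} − 10)(169 − 2p_{Aroma} + p_{Brew}).
∂π/∂p_{Aroma} = 189 − 4p_{Aroma} + p_{Brew} = 0 ⇒ p_{Aroma} = 47.25 + 0.25p_{Brew}.
Similarly p_{Brew} = 48.75 + 0.25p_{Aroma}.
Solving the two reaction functions simultaneously: (1 − (0.25)(0.25))p_{Aroma} = 47.25 + 0.25·48.75, so 0.9375p_{Aroma} = 59.4375 and p_{Aroma} = 63.4.
Then p_{Brew} = 48.75 + 0.25·63.4 = 64.6.

63.4, 64.6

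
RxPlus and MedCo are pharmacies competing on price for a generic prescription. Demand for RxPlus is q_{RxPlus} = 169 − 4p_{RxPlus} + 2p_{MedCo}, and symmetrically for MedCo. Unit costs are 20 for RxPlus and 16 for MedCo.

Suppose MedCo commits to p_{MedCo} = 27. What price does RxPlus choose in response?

37.875

RxPlus's profit: π = (p_{RxPlus} − 20)(169 − 4p_{RxPlus} + 2p_{MedCo}).
∂π/∂p_{RxPlus} = 249 − 8p_{RxPlus} + 2p_{MedCo} = 0 ⇒ p_{RxPlus} = 31.125 + 0.25p_{MedCo}.
At p_{MedCo} = 27: p_{RxPlus} = 31.125 + 0.25·27 = 37.875.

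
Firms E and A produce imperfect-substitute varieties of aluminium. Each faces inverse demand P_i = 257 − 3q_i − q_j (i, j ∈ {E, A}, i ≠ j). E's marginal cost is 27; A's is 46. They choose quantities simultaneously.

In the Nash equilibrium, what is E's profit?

3346.68

Firm E's profit: π = q_E(257 − 3q_E − q_A) − 27q_E.
∂π/∂q_E = 230 − 6q_E − q_A = 0 ⇒ q_E = 115/3 − (1/6)q_A.
Similarly q_A = 211/6 − (1/6)q_E.
Solving the two reaction functions simultaneously: (1 − (−1/6)(−1/6))q_E = 115/3 − (1/6)·(211/6), so (35/36)q_E = 1169/36 and q_E = 33.4.
Then q_A = 211/6 − (1/6)·33.4 = 29.6.
P_E = 257 − 3·33.4 − 29.6 = 127.2.
Profit = (127.2 − 27)·33.4 = 3346.68.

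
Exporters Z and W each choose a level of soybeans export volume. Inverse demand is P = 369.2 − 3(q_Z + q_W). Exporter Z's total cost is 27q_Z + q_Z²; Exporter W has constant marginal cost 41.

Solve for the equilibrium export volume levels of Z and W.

Exporter Z's profit: π = q_Z(369.2 − 3(q_Z + q_W)) − 27q_Z − q_Z².
∂π/∂q_Z = 342.2 − 8q_Z − 3q_W = 0, so q_Z = 42.775 − 0.375q_W.
For W: ∂π/∂q_W = 328.2 − 6q_W − 3q_Z = 0 ⇒ q_W = 54.7 − 0.5q_Z.
Substituting the second reaction function into the first: q_Z = 42.775 − 0.375(54.7 − 0.5q_Z), which gives 0.8125q_Z = 22.2625 ⇒ q_Z = 27.4.
Then q_W = 54.7 − 0.5·27.4 = 41.

27.4, 41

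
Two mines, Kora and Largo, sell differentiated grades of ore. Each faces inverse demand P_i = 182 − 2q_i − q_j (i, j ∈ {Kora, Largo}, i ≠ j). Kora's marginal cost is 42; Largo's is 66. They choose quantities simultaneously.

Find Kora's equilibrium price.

101.2

Mine Kora's profit: π = q_{Kora}(182 − 2q_{Kora} − q_{Largo}) − 42q_{Kora}.
∂π/∂q_{Kora} = 140 − 4q_{Kora} − q_{Largo} = 0 ⇒ q_{Kora} = 35 − 0.25q_{Largo}.
Similarly q_{Largo} = 29 − 0.25q_{Kora}.
Substituting the second reaction function into the first: q_{Kora} = 35 − 0.25(29 − 0.25q_{Kora}), which gives 0.9375q_{Kora} = 27.75 ⇒ q_{Kora} = 29.6.
Then q_{Largo} = 29 − 0.25·29.6 = 21.6.
P_{Kora} = 182 − 2·29.6 − 21.6 = 101.2.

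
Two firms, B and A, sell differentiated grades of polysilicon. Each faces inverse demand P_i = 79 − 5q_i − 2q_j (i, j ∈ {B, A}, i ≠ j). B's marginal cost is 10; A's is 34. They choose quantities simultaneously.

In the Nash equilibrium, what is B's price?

Firm B's profit: π = q_B(79 − 5q_B − 2q_A) − 10q_B.
∂π/∂q_B = 69 − 10q_B − 2q_A = 0 ⇒ q_B = 6.9 − 0.2q_A.
Similarly q_A = 4.5 − 0.2q_B.
Solving the two reaction functions simultaneously: (1 − (−0.2)(−0.2))q_B = 6.9 − 0.2·4.5, so 0.96q_B = 6 and q_B = 6.25.
Then q_A = 4.5 − 0.2·6.25 = 3.25.
P_B = 79 − 5·6.25 − 2·3.25 = 41.25.

41.25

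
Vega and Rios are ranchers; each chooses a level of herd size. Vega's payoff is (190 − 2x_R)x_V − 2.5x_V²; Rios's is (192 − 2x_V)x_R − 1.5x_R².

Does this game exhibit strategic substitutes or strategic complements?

strategic substitutes

Expanding Vega's payoff: 190x_V − 2x_Rx_V − 2.5x_V².
∂π/∂x_V = 190 − 2x_R − 5x_V = 0, so x_V = 38 − 0.4x_R.
The best-response slope dx_V/dx_R = −0.4 < 0: the reaction function is downward-sloping, so the choices are strategic substitutes.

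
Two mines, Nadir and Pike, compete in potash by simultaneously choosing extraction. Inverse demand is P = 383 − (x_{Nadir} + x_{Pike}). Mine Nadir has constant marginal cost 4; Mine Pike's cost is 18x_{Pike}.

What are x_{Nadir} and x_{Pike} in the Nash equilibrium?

131, 117

Mine Nadir's profit: π = x_{Nadir}(383 − (x_{Nadir} + x_{Pike})) − 4x_{Nadir}.
∂π/∂x_{Nadir} = 379 − 2x_{Nadir} − x_{Pike} = 0, so x_{Nadir} = 189.5 − 0.5x_{Pike}.
By the same steps for Pike: x_{Pike} = 182.5 − 0.5x_{Nadir}.
Substituting the second reaction function into the first: x_{Nadir} = 189.5 − 0.5(182.5 − 0.5x_{Nadir}), which gives 0.75x_{Nadir} = 98.25 ⇒ x_{Nadir} = 131.
Then x_{Pike} = 182.5 − 0.5·131 = 117.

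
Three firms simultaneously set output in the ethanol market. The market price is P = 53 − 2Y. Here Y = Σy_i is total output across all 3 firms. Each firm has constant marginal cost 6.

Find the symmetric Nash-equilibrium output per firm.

5.875

A representative firm's profit is π_i = y_i(53 − 2Y) − 6y_i, with Y = y_i + Σ_{j≠i} y_j.
First-order condition: 47 − 4y_i − 2Σ_{j≠i} y_j = 0.
With identical firms, set every y_j = y: then 47 − 4y − 4y = 0, i.e. y = 47/8 = 5.875.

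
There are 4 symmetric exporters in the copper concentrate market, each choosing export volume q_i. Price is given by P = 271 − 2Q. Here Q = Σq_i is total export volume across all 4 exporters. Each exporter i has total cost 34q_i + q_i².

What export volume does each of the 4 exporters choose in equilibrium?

A representative exporter's profit is π_i = q_i(271 − 2Q) − 34q_i − q_i², with Q = q_i + Σ_{j≠i} q_j.
First-order condition: 237 − 6q_i − 2Σ_{j≠i} q_j = 0.
With identical exporters, set every q_j = q: then 237 − 6q − 6q = 0, i.e. q = 237/12 = 19.75.

19.75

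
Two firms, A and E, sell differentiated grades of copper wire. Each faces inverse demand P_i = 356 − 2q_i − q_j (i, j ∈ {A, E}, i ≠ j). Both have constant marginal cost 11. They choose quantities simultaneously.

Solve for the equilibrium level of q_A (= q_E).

Firm A's profit: π = q_A(356 − 2q_A − q_E) − 11q_A.
∂π/∂q_A = 345 − 4q_A − q_E = 0 ⇒ q_A = 86.25 − 0.25q_E.
Setting q_A = q_E in the reaction function: q_A = 86.25 − 0.25q_A, so q_A = 86.25 / 1.25 = 69.

69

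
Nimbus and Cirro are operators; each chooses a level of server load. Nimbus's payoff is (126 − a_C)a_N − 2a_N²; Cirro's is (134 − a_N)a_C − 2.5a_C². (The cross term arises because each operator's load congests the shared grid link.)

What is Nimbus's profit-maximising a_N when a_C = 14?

28

Expanding Nimbus's payoff: 126a_N − a_Ca_N − 2a_N².
∂π/∂a_N = 126 − a_C − 4a_N = 0, so a_N = 31.5 − 0.25a_C.
At a_C = 14: a_N = 31.5 − 0.25·14 = 28.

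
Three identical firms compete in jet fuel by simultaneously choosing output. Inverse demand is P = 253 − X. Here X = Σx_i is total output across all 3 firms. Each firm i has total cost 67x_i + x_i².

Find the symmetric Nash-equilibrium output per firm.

A representative firm's profit is π_i = x_i(253 − X) − 67x_i − x_i², with X = x_i + Σ_{j≠i} x_j.
First-order condition: 186 − 4x_i − Σ_{j≠i} x_j = 0.
Imposing symmetry (x_j = x for all j) turns Σ_{j≠i} x_j into 2x, so 186 = 6x and x = 31.

31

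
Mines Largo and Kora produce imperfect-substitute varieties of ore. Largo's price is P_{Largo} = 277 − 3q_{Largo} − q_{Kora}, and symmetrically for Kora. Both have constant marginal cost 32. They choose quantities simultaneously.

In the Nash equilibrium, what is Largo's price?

Mine Largo's profit: π = q_{Largo}(277 − 3q_{Largo} − q_{Kora}) − 32q_{Largo}.
∂π/∂q_{Largo} = 245 − 6q_{Largo} − q_{Kora} = 0 ⇒ q_{Largo} = 245/6 − (1/6)q_{Kora}.
Setting q_{Largo} = q_{Kora} in the reaction function: q_{Largo} = 245/6 − (1/6)q_{Largo}, so q_{Largo} = (245/6) / (7/6) = 35.
P_{Largo} = 277 − 3·35 − 35 = 137.

137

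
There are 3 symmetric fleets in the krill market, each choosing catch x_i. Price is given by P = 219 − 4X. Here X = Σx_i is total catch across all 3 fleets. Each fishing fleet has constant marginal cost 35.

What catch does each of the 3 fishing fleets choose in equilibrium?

A representative fishing fleet's profit is π_i = x_i(219 − 4X) − 35x_i, with X = x_i + Σ_{j≠i} x_j.
First-order condition: 184 − 8x_i − 4Σ_{j≠i} x_j = 0.
With identical fishing fleets, set every x_j = x: then 184 − 8x − 8x = 0, i.e. x = 184/16 = 11.5.

11.5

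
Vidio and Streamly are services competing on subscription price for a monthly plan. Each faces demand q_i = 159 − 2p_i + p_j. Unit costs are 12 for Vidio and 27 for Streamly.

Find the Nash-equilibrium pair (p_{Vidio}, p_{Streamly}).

Vidio's profit: π = (p_{Vidio} − 12)(159 − 2p_{Vidio} + p_{Streamly}).
∂π/∂p_{Vidio} = 183 − 4p_{Vidio} + p_{Streamly} = 0 ⇒ p_{Vidio} = 45.75 + 0.25p_{Streamly}.
Similarly p_{Streamly} = 53.25 + 0.25p_{Vidio}.
Substituting the second reaction function into the first: p_{Vidio} = 45.75 + 0.25(53.25 + 0.25p_{Vidio}), which gives 0.9375p_{Vidio} = 59.0625 ⇒ p_{Vidio} = 63.
Then p_{Streamly} = 53.25 + 0.25·63 = 69.

63, 69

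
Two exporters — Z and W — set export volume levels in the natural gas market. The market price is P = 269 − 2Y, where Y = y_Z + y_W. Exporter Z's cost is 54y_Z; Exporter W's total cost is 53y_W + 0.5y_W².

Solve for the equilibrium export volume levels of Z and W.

40.1875, 27.125

Exporter Z's profit: π = y_Z(269 − 2(y_Z + y_W)) − 54y_Z.
∂π/∂y_Z = 215 − 4y_Z − 2y_W = 0, so y_Z = 53.75 − 0.5y_W.
For W: ∂π/∂y_W = 216 − 5y_W − 2y_Z = 0 ⇒ y_W = 43.2 − 0.4y_Z.
Plugging y_W into Z's best response: y_Z = 53.75 − 0.5(43.2 − 0.4y_Z) ⇒ 0.8y_Z = 32.15, so y_Z = 40.1875.
Then y_W = 43.2 − 0.4·40.1875 = 27.125.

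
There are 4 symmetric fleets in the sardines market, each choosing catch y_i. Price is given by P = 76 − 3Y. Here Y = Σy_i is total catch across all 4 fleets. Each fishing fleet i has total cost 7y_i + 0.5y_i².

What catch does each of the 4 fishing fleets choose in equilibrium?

A representative fishing fleet's profit is π_i = y_i(76 − 3Y) − 7y_i − 0.5y_i², with Y = y_i + Σ_{j≠i} y_j.
First-order condition: 69 − 7y_i − 3Σ_{j≠i} y_j = 0.
In a symmetric equilibrium every fishing fleet chooses the same y, so Σ_{j≠i} y_j = 3y. The condition becomes 69 − 16y = 0, giving y = 69/16 = 4.3125.

4.3125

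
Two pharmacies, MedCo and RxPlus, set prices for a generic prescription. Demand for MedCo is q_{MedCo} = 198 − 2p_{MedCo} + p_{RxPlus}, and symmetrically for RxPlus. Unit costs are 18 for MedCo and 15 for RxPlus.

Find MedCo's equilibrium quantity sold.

119.2

MedCo's profit: π = (p_{MedCo} − 18)(198 − 2p_{MedCo} + p_{RxPlus}).
∂π/∂p_{MedCo} = 234 − 4p_{MedCo} + p_{RxPlus} = 0 ⇒ p_{MedCo} = 58.5 + 0.25p_{RxPlus}.
Similarly p_{RxPlus} = 57 + 0.25p_{MedCo}.
Substituting the second reaction function into the first: p_{MedCo} = 58.5 + 0.25(57 + 0.25p_{MedCo}), which gives 0.9375p_{MedCo} = 72.75 ⇒ p_{MedCo} = 77.6.
Then p_{RxPlus} = 57 + 0.25·77.6 = 76.4.
q_{MedCo} = 198 − 2·77.6 + 76.4 = 119.2.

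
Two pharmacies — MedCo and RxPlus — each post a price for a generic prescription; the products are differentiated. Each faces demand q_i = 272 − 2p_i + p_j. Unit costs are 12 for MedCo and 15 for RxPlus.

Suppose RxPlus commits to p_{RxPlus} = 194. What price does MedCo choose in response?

122.5

MedCo's profit: π = (p_{MedCo} − 12)(272 − 2p_{MedCo} + p_{RxPlus}).
∂π/∂p_{MedCo} = 296 − 4p_{MedCo} + p_{RxPlus} = 0 ⇒ p_{MedCo} = 74 + 0.25p_{RxPlus}.
At p_{RxPlus} = 194: p_{MedCo} = 74 + 0.25·194 = 122.5.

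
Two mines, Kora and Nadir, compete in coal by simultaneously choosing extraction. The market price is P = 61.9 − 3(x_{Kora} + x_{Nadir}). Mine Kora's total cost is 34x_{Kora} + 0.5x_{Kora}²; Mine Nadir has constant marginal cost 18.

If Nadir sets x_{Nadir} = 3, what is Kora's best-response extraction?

Mine Kora's profit: π = x_{Kora}(61.9 − 3(x_{Kora} + x_{Nadir})) − 34x_{Kora} − 0.5x_{Kora}².
∂π/∂x_{Kora} = 27.9 − 7x_{Kora} − 3x_{Nadir} = 0, so x_{Kora} = 279/70 − (3/7)x_{Nadir}.
At x_{Nadir} = 3: x_{Kora} = 279/70 − (3/7)·3 = 2.7.

2.7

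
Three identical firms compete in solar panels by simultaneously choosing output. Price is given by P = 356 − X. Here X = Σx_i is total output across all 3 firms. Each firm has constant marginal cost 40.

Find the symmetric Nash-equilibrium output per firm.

A representative firm's profit is π_i = x_i(356 − X) − 40x_i, with X = x_i + Σ_{j≠i} x_j.
First-order condition: 316 − 2x_i − Σ_{j≠i} x_j = 0.
Imposing symmetry (x_j = x for all j) turns Σ_{j≠i} x_j into 2x, so 316 = 4x and x = 79.

79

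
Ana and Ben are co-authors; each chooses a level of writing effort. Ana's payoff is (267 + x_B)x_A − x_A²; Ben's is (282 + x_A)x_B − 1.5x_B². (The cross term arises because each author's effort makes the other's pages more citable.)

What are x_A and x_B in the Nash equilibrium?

Expanding Ana's payoff: 267x_A + x_Bx_A − x_A².
∂π/∂x_A = 267 + x_B − 2x_A = 0, so x_A = 133.5 + 0.5x_B.
Likewise for Ben: x_B = 94 + (1/3)x_A.
Solving the two reaction functions simultaneously: (1 − (0.5)(1/3))x_A = 133.5 + 0.5·94, so (5/6)x_A = 180.5 and x_A = 216.6.
Then x_B = 94 + (1/3)·216.6 = 166.2.

216.6, 166.2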